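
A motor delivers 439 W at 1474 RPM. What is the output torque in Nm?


omega = 1474 * 2*pi/60 = 154.3569 rad/s
tau = P / omega = 439 / 154.3569
= 2.8441 Nm


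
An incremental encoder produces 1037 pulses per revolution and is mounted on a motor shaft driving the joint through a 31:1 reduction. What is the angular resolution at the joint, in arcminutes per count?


counts per rev = 1037
effective counts at joint = 1037 * 31 = 32147
resolution = 360*60 / 32147
= 0.6719 arcmin/count


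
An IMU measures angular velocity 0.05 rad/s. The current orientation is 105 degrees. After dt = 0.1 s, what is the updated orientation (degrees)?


delta_theta = w * dt = 0.05 * 0.1 = 0.005 rad
= 0.2865 deg
theta_new = 105 + 0.2865 = 105.2865 deg


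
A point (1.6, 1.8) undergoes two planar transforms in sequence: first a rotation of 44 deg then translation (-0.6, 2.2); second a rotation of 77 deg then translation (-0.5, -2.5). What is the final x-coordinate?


After transform 1:
x1 = cos(44)*1.6 - sin(44)*1.8 + -0.6 = -0.6994
y1 = sin(44)*1.6 + cos(44)*1.8 + 2.2 = 4.6063
After transform 2:
x2 = cos(77)*-0.6994 - sin(77)*4.6063 + -0.5
= -5.1455


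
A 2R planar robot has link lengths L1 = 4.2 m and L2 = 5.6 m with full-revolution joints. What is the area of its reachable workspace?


r_max = L1 + L2 = 9.8 m
r_min = |L1 - L2| = 1.4 m
Area = pi*(r_max^2 - r_min^2)
= pi*(96.04 - 1.96)
= pi * 94.08
= 295.561 m^2


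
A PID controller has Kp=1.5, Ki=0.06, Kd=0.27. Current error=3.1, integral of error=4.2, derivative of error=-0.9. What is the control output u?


u = Kp*e + Ki*int(e) + Kd*de/dt
= 1.5*3.1 + 0.06*4.2 + 0.27*(-0.9)
= 4.65 + 0.252 + -0.243
= 4.659


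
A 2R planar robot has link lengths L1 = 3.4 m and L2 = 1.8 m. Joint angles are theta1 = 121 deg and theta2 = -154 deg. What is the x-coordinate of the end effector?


Convert angles to radians: theta1 = 2.1118, theta2 = -2.6878
x = L1*cos(theta1) + L2*cos(theta1+theta2)
x = -1.7511 + 1.5096
x = -0.2415


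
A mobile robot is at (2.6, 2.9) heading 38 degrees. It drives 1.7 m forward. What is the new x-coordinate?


x_new = x0 + d*cos(theta)
= 2.6 + 1.7*cos(38)
= 2.6 + 1.3396
= 3.9396


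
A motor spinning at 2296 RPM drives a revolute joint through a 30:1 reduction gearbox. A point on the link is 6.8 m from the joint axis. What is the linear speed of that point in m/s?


omega_motor = 2296 * 2*pi/60 = 240.4366 rad/s
omega_joint = omega_motor / 30 = 8.0146 rad/s
v = omega_joint * r = 8.0146 * 6.8
= 54.499 m/s


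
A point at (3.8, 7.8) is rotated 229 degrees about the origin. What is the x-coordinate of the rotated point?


x' = x*cos(theta) - y*sin(theta)
cos(229 deg) = -0.6561, sin(229 deg) = -0.7547
x' = 3.8 * -0.6561 - 7.8 * -0.7547
= -2.493 - -5.8867
= 3.3937


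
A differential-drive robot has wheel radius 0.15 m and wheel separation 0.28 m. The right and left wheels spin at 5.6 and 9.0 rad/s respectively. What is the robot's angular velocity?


vR = r*wR = 0.15*5.6 = 0.84 m/s
vL = r*wL = 0.15*9.0 = 1.35 m/s
v = (vR+vL)/2 = 1.095 m/s
omega = (vR-vL)/L = -1.8214 rad/s
angular velocity = -1.8214 rad/s


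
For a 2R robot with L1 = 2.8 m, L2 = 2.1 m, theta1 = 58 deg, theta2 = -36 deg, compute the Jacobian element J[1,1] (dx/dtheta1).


J[1,1] = -L1*sin(t1) - L2*sin(t1+t2)
= -2.8*sin(58) - 2.1*sin(22)
= -3.1612


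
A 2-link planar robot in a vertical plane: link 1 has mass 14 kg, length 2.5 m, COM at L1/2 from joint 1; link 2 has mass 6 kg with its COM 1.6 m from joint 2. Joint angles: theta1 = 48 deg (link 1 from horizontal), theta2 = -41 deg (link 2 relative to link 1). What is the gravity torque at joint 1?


Horizontal distance from joint 1 to link-1 COM:
  x_c1 = (L1/2)*cos(t1) = 1.25 * 0.6691 = 0.8364 m
Horizontal distance from joint 1 to link-2 COM:
  x_c2 = L1*cos(t1) + Lc2*cos(t1+t2)
       = 2.5*0.6691 + 1.6*0.9925 = 3.2609 m
tau1 = m1*g*x_c1 + m2*g*x_c2
     = 14*9.81*0.8364 + 6*9.81*3.2609
     = 114.873 + 191.9366
     = 306.8096 Nm


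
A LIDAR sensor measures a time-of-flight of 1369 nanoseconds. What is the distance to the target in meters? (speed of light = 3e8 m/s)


tof = 1369 ns = 1.369e-06 s
dist = c * tof / 2
= 3e8 * 1.369e-06 / 2
= 205.35 m


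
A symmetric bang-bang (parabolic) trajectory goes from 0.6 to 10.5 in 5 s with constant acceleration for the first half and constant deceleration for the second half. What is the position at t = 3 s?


Symmetric rest-to-rest: each phase covers (pf-p0)/2 in time T/2. 0.5*a*(T/2)^2 = (pf-p0)/2 => a = 4*(pf-p0)/T^2
a = 4*(10.5-0.6)/5^2 = 1.584
t = 3 is in the deceleration phase (t > T/2).
p = pf - 0.5*a*(T-t)^2 = 10.5 - 0.5*1.584*2^2
= 7.332


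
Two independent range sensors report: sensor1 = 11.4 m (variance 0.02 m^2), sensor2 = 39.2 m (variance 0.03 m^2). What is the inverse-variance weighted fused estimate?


w1 = (1/var1) / (1/var1 + 1/var2)
   = 50.0 / (50.0 + 33.3333) = 0.6
w2 = 1 - w1 = 0.4
fused = w1*s1 + w2*s2 = 6.84 + 15.68
= 22.52 m


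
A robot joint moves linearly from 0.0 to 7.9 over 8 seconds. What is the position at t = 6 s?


s = t/T = 6/8 = 0.75
p(t) = p0 + (pf-p0)*s
= 0.0 + (7.9 - 0.0) * 0.75
= 5.925


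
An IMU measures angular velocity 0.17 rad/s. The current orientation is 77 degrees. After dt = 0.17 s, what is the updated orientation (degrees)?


delta_theta = w * dt = 0.17 * 0.17 = 0.0289 rad
= 1.6558 deg
theta_new = 77 + 1.6558 = 78.6558 deg


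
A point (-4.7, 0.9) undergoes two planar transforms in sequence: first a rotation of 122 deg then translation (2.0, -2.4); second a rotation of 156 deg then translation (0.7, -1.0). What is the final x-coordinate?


After transform 1:
x1 = cos(122)*-4.7 - sin(122)*0.9 + 2.0 = 3.7274
y1 = sin(122)*-4.7 + cos(122)*0.9 + -2.4 = -6.8628
After transform 2:
x2 = cos(156)*3.7274 - sin(156)*-6.8628 + 0.7
= 0.0862


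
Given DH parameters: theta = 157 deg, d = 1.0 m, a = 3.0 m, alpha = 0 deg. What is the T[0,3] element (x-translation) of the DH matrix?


T[0,3] = a * cos(theta)
= 3.0 * cos(157 deg)
= 3.0 * -0.9205
= -2.7615


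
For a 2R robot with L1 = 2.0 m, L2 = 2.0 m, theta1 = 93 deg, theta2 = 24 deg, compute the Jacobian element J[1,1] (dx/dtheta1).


J[1,1] = -L1*sin(t1) - L2*sin(t1+t2)
= -2.0*sin(93) - 2.0*sin(117)
= -3.7793


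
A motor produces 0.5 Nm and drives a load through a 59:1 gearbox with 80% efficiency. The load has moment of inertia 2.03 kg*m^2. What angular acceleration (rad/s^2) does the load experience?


tau_out = tau_motor * N * eta
= 0.5 * 59 * 0.8 = 23.6 Nm
alpha = tau_out / I = 23.6 / 2.03
= 11.6256 rad/s^2


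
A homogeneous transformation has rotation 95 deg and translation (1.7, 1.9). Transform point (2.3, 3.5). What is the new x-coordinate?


x' = cos(theta)*px - sin(theta)*py + tx
= -0.0872*2.3 - 0.9962*3.5 + 1.7
= -1.9871


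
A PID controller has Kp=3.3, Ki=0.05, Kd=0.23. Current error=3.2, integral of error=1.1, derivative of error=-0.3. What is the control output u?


u = Kp*e + Ki*int(e) + Kd*de/dt
= 3.3*3.2 + 0.05*1.1 + 0.23*(-0.3)
= 10.56 + 0.055 + -0.069
= 10.546


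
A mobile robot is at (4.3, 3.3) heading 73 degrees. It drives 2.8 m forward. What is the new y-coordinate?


y_new = y0 + d*sin(theta)
= 3.3 + 2.8*sin(73)
= 3.3 + 2.6777
= 5.9777


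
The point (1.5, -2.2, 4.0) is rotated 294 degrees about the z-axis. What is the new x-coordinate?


Rotation about z-axis: x' = x*cos(theta) - y*sin(theta)
= 1.5 * 0.4067 - -2.2 * -0.9135
= -1.3997


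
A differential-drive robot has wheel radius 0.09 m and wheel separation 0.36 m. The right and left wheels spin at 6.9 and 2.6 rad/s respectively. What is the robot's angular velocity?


vR = r*wR = 0.09*6.9 = 0.621 m/s
vL = r*wL = 0.09*2.6 = 0.234 m/s
v = (vR+vL)/2 = 0.4275 m/s
omega = (vR-vL)/L = 1.075 rad/s
angular velocity = 1.075 rad/s


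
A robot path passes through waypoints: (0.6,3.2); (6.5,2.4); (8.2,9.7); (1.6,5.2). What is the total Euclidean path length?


Segment lengths:
  seg1 = sqrt((5.9)^2 + (-0.8)^2) = 5.954
  seg2 = sqrt((1.7)^2 + (7.3)^2) = 7.4953
  seg3 = sqrt((-6.6)^2 + (-4.5)^2) = 7.9881
Total = 21.4374


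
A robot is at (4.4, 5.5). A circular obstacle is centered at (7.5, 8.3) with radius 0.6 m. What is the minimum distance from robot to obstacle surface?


center_dist = sqrt((4.4-7.5)^2 + (5.5-8.3)^2)
= sqrt(9.61 + 7.84)
= 4.1773
min_dist = center_dist - radius = 4.1773 - 0.6 = 3.5773 m


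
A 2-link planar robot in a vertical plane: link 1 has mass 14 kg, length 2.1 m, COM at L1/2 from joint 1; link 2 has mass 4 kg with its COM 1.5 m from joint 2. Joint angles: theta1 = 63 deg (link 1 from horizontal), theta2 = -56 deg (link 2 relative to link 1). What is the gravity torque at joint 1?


Horizontal distance from joint 1 to link-1 COM:
  x_c1 = (L1/2)*cos(t1) = 1.05 * 0.454 = 0.4767 m
Horizontal distance from joint 1 to link-2 COM:
  x_c2 = L1*cos(t1) + Lc2*cos(t1+t2)
       = 2.1*0.454 + 1.5*0.9925 = 2.4422 m
tau1 = m1*g*x_c1 + m2*g*x_c2
     = 14*9.81*0.4767 + 4*9.81*2.4422
     = 65.4686 + 95.8319
     = 161.3005 Nm


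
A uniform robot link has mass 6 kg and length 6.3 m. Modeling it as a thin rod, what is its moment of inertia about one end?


I = (1/3) * m * L^2
= (1/3) * 6 * 6.3^2
= 0.333333 * 6 * 39.69
= 79.38 kg*m^2


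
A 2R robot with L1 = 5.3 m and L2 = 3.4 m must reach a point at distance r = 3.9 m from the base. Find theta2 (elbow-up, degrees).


cos(theta2) = (r^2 - L1^2 - L2^2) / (2*L1*L2)
cos(theta2) = (15.21 - 28.09 - 11.56) / 36.04
cos(theta2) = -0.678135
theta2 = 132.6981 degrees


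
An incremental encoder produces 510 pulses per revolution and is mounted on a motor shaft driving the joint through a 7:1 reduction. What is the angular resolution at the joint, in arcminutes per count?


counts per rev = 510
effective counts at joint = 510 * 7 = 3570
resolution = 360*60 / 3570
= 6.0504 arcmin/count


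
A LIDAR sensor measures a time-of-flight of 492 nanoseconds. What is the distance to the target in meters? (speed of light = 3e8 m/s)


tof = 492 ns = 4.92e-07 s
dist = c * tof / 2
= 3e8 * 4.92e-07 / 2
= 73.8 m


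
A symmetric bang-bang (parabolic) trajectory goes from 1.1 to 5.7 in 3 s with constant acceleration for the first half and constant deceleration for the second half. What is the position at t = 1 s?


Symmetric rest-to-rest: each phase covers (pf-p0)/2 in time T/2. 0.5*a*(T/2)^2 = (pf-p0)/2 => a = 4*(pf-p0)/T^2
a = 4*(5.7-1.1)/3^2 = 2.0444
t = 1 is in the acceleration phase (t <= T/2).
p = p0 + 0.5*a*t^2 = 1.1 + 0.5*2.0444*1^2
= 2.1222


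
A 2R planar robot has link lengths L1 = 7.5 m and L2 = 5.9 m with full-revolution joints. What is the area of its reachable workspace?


r_max = L1 + L2 = 13.4 m
r_min = |L1 - L2| = 1.6 m
Area = pi*(r_max^2 - r_min^2)
= pi*(179.56 - 2.56)
= pi * 177.0
= 556.0619 m^2


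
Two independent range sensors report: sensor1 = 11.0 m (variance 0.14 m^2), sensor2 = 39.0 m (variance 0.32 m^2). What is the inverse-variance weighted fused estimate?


w1 = (1/var1) / (1/var1 + 1/var2)
   = 7.1429 / (7.1429 + 3.125) = 0.6957
w2 = 1 - w1 = 0.3043
fused = w1*s1 + w2*s2 = 7.6522 + 11.8696
= 19.5217 m


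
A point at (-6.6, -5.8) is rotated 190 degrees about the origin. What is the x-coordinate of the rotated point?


x' = x*cos(theta) - y*sin(theta)
cos(190 deg) = -0.9848, sin(190 deg) = -0.1736
x' = -6.6 * -0.9848 - -5.8 * -0.1736
= 6.4997 - 1.0072
= 5.4926


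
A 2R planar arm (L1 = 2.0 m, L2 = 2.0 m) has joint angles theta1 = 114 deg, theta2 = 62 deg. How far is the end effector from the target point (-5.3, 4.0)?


End effector via forward kinematics:
x = L1*cos(t1) + L2*cos(t1+t2) = -2.8086
y = L1*sin(t1) + L2*sin(t1+t2) = 1.9666
Distance to target:
d = sqrt((-5.3 - -2.8086)^2 + (4.0 - 1.9666)^2)
= sqrt(6.2071 + 4.1347)
= 3.2159 m


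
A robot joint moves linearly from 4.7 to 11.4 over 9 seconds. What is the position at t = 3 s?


s = t/T = 3/9 = 0.3333
p(t) = p0 + (pf-p0)*s
= 4.7 + (11.4 - 4.7) * 0.3333
= 6.9333


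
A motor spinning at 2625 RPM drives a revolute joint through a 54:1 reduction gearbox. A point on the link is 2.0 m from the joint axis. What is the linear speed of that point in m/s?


omega_motor = 2625 * 2*pi/60 = 274.8894 rad/s
omega_joint = omega_motor / 54 = 5.0905 rad/s
v = omega_joint * r = 5.0905 * 2.0
= 10.1811 m/s


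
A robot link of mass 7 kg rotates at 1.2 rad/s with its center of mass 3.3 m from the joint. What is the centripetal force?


F = m * omega^2 * r
= 7 * 1.2^2 * 3.3
= 7 * 1.44 * 3.3
= 33.264 N


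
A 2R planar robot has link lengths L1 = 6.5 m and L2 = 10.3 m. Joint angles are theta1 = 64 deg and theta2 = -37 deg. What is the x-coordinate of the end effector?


Convert angles to radians: theta1 = 1.117, theta2 = -0.6458
x = L1*cos(theta1) + L2*cos(theta1+theta2)
x = 2.8494 + 9.1774
x = 12.0268


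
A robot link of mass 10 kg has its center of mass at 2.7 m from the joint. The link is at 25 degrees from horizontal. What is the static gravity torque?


tau = m*g*L*cos(angle)
= 10 * 9.81 * 2.7 * cos(25 deg)
= 10 * 9.81 * 2.7 * 0.9063
= 240.0537 Nm


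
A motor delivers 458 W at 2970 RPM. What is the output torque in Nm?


omega = 2970 * 2*pi/60 = 311.0177 rad/s
tau = P / omega = 458 / 311.0177
= 1.4726 Nm


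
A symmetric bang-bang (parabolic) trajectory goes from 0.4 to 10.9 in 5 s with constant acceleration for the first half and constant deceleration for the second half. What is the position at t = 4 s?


Symmetric rest-to-rest: each phase covers (pf-p0)/2 in time T/2. 0.5*a*(T/2)^2 = (pf-p0)/2 => a = 4*(pf-p0)/T^2
a = 4*(10.9-0.4)/5^2 = 1.68
t = 4 is in the deceleration phase (t > T/2).
p = pf - 0.5*a*(T-t)^2 = 10.9 - 0.5*1.68*1^2
= 10.06


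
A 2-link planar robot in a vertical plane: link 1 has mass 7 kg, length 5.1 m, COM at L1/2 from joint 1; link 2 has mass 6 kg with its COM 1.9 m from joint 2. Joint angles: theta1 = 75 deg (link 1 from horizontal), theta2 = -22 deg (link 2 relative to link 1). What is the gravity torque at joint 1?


Horizontal distance from joint 1 to link-1 COM:
  x_c1 = (L1/2)*cos(t1) = 2.55 * 0.2588 = 0.66 m
Horizontal distance from joint 1 to link-2 COM:
  x_c2 = L1*cos(t1) + Lc2*cos(t1+t2)
       = 5.1*0.2588 + 1.9*0.6018 = 2.4634 m
tau1 = m1*g*x_c1 + m2*g*x_c2
     = 7*9.81*0.66 + 6*9.81*2.4634
     = 45.3214 + 144.9972
     = 190.3186 Nm


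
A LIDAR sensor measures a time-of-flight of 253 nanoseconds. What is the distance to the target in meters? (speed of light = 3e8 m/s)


tof = 253 ns = 2.53e-07 s
dist = c * tof / 2
= 3e8 * 2.53e-07 / 2
= 37.95 m


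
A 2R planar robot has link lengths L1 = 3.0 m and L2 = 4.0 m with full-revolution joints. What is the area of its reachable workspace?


r_max = L1 + L2 = 7.0 m
r_min = |L1 - L2| = 1.0 m
Area = pi*(r_max^2 - r_min^2)
= pi*(49.0 - 1.0)
= pi * 48.0
= 150.7964 m^2


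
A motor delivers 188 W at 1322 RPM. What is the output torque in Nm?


omega = 1322 * 2*pi/60 = 138.4395 rad/s
tau = P / omega = 188 / 138.4395
= 1.358 Nm


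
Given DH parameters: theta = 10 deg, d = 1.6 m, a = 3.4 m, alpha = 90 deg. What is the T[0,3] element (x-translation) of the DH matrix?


T[0,3] = a * cos(theta)
= 3.4 * cos(10 deg)
= 3.4 * 0.9848
= 3.3483


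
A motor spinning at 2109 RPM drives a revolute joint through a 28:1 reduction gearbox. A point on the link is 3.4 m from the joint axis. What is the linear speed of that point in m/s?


omega_motor = 2109 * 2*pi/60 = 220.854 rad/s
omega_joint = omega_motor / 28 = 7.8876 rad/s
v = omega_joint * r = 7.8876 * 3.4
= 26.818 m/s


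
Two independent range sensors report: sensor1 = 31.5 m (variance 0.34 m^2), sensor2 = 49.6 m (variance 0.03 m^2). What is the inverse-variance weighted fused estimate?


w1 = (1/var1) / (1/var1 + 1/var2)
   = 2.9412 / (2.9412 + 33.3333) = 0.0811
w2 = 1 - w1 = 0.9189
fused = w1*s1 + w2*s2 = 2.5541 + 45.5784
= 48.1324 m


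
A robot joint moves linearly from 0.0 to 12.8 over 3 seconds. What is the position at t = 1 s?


s = t/T = 1/3 = 0.3333
p(t) = p0 + (pf-p0)*s
= 0.0 + (12.8 - 0.0) * 0.3333
= 4.2667


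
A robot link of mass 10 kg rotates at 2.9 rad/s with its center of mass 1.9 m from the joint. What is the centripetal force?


F = m * omega^2 * r
= 10 * 2.9^2 * 1.9
= 10 * 8.41 * 1.9
= 159.79 N


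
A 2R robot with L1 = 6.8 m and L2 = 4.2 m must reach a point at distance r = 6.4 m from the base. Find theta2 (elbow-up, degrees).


cos(theta2) = (r^2 - L1^2 - L2^2) / (2*L1*L2)
cos(theta2) = (40.96 - 46.24 - 17.64) / 57.12
cos(theta2) = -0.401261
theta2 = 113.657 degrees


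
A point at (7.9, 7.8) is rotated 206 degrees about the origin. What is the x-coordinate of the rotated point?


x' = x*cos(theta) - y*sin(theta)
cos(206 deg) = -0.8988, sin(206 deg) = -0.4384
x' = 7.9 * -0.8988 - 7.8 * -0.4384
= -7.1005 - -3.4193
= -3.6812


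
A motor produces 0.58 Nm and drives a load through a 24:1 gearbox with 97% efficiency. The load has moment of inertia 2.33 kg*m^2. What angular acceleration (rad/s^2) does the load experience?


tau_out = tau_motor * N * eta
= 0.58 * 24 * 0.97 = 13.5024 Nm
alpha = tau_out / I = 13.5024 / 2.33
= 5.795 rad/s^2


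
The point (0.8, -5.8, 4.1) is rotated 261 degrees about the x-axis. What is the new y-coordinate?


Rotation about x-axis: y' = y*cos(theta) - z*sin(theta)
= -5.8 * -0.1564 - 4.1 * -0.9877
= 4.9568


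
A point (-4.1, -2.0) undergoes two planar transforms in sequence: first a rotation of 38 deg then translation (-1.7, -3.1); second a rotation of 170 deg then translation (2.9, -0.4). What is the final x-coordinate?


After transform 1:
x1 = cos(38)*-4.1 - sin(38)*-2.0 + -1.7 = -3.6995
y1 = sin(38)*-4.1 + cos(38)*-2.0 + -3.1 = -7.2002
After transform 2:
x2 = cos(170)*-3.6995 - sin(170)*-7.2002 + 2.9
= 7.7936


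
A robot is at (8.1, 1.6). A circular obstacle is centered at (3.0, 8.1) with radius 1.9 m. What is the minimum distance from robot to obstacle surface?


center_dist = sqrt((8.1-3.0)^2 + (1.6-8.1)^2)
= sqrt(26.01 + 42.25)
= 8.262
min_dist = center_dist - radius = 8.262 - 1.9 = 6.362 m


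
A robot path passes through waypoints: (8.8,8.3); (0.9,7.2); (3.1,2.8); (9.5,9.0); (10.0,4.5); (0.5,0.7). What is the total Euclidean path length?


Segment lengths:
  seg1 = sqrt((-7.9)^2 + (-1.1)^2) = 7.9762
  seg2 = sqrt((2.2)^2 + (-4.4)^2) = 4.9193
  seg3 = sqrt((6.4)^2 + (6.2)^2) = 8.9107
  seg4 = sqrt((0.5)^2 + (-4.5)^2) = 4.5277
  seg5 = sqrt((-9.5)^2 + (-3.8)^2) = 10.2318
Total = 36.5657


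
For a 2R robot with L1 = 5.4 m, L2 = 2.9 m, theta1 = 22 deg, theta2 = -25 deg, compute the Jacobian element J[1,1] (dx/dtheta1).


J[1,1] = -L1*sin(t1) - L2*sin(t1+t2)
= -5.4*sin(22) - 2.9*sin(-3)
= -1.8711


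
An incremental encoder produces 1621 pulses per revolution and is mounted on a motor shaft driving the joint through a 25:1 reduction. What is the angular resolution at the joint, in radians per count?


counts per rev = 1621
effective counts at joint = 1621 * 25 = 40525
resolution = 2*pi / 40525
= 1.5504e-04 rad/count


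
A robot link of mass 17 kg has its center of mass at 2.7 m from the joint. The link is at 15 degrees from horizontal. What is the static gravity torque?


tau = m*g*L*cos(angle)
= 17 * 9.81 * 2.7 * cos(15 deg)
= 17 * 9.81 * 2.7 * 0.9659
= 434.9361 Nm


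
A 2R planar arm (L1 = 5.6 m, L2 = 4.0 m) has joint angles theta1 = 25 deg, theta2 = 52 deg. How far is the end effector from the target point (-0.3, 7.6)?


End effector via forward kinematics:
x = L1*cos(t1) + L2*cos(t1+t2) = 5.9751
y = L1*sin(t1) + L2*sin(t1+t2) = 6.2641
Distance to target:
d = sqrt((-0.3 - 5.9751)^2 + (7.6 - 6.2641)^2)
= sqrt(39.3772 + 1.7845)
= 6.4157 m


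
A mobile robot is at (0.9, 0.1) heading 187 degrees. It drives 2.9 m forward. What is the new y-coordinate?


y_new = y0 + d*sin(theta)
= 0.1 + 2.9*sin(187)
= 0.1 + -0.3534
= -0.2534


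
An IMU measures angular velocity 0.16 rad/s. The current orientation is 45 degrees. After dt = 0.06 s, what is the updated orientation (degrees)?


delta_theta = w * dt = 0.16 * 0.06 = 0.0096 rad
= 0.55 deg
theta_new = 45 + 0.55 = 45.55 deg


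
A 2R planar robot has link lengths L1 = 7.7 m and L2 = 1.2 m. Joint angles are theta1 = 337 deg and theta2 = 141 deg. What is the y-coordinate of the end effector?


Convert angles to radians: theta1 = 5.8818, theta2 = 2.4609
y = L1*sin(theta1) + L2*sin(theta1+theta2)
y = -3.0086 + 1.0595
y = -1.9491


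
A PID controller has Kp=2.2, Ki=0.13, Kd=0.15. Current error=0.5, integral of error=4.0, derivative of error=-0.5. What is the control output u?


u = Kp*e + Ki*int(e) + Kd*de/dt
= 2.2*0.5 + 0.13*4.0 + 0.15*(-0.5)
= 1.1 + 0.52 + -0.075
= 1.545


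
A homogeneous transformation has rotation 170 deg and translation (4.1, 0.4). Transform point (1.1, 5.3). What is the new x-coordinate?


x' = cos(theta)*px - sin(theta)*py + tx
= -0.9848*1.1 - 0.1736*5.3 + 4.1
= 2.0964


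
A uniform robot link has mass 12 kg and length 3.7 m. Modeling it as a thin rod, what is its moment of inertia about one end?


I = (1/3) * m * L^2
= (1/3) * 12 * 3.7^2
= 0.333333 * 12 * 13.69
= 54.76 kg*m^2


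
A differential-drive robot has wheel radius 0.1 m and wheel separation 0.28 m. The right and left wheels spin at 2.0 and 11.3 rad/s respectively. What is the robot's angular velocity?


vR = r*wR = 0.1*2.0 = 0.2 m/s
vL = r*wL = 0.1*11.3 = 1.13 m/s
v = (vR+vL)/2 = 0.665 m/s
omega = (vR-vL)/L = -3.3214 rad/s
angular velocity = -3.3214 rad/s


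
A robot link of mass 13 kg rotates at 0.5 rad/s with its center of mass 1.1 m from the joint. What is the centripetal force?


F = m * omega^2 * r
= 13 * 0.5^2 * 1.1
= 13 * 0.25 * 1.1
= 3.575 N


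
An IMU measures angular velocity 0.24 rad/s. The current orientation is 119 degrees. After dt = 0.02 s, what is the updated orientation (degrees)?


delta_theta = w * dt = 0.24 * 0.02 = 0.0048 rad
= 0.275 deg
theta_new = 119 + 0.275 = 119.275 deg


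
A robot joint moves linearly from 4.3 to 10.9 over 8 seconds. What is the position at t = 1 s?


s = t/T = 1/8 = 0.125
p(t) = p0 + (pf-p0)*s
= 4.3 + (10.9 - 4.3) * 0.125
= 5.125


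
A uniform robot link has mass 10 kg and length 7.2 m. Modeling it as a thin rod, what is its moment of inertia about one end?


I = (1/3) * m * L^2
= (1/3) * 10 * 7.2^2
= 0.333333 * 10 * 51.84
= 172.8 kg*m^2


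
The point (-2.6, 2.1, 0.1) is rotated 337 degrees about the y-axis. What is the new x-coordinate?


Rotation about y-axis: x' = x*cos(theta) + z*sin(theta)
= -2.6 * 0.9205 + 0.1 * -0.3907
= -2.4324


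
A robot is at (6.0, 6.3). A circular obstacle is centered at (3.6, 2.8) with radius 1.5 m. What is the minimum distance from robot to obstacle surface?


center_dist = sqrt((6.0-3.6)^2 + (6.3-2.8)^2)
= sqrt(5.76 + 12.25)
= 4.2438
min_dist = center_dist - radius = 4.2438 - 1.5 = 2.7438 m


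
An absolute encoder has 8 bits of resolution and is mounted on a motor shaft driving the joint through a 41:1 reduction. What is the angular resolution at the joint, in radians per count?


counts = 2^8 = 256
effective counts at joint = 256 * 41 = 10496
resolution = 2*pi / 10496
= 5.9863e-04 rad/count


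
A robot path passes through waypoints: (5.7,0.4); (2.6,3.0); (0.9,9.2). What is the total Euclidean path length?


Segment lengths:
  seg1 = sqrt((-3.1)^2 + (2.6)^2) = 4.046
  seg2 = sqrt((-1.7)^2 + (6.2)^2) = 6.4288
Total = 10.4748


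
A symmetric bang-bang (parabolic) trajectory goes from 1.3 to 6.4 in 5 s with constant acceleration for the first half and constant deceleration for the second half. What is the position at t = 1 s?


Symmetric rest-to-rest: each phase covers (pf-p0)/2 in time T/2. 0.5*a*(T/2)^2 = (pf-p0)/2 => a = 4*(pf-p0)/T^2
a = 4*(6.4-1.3)/5^2 = 0.816
t = 1 is in the acceleration phase (t <= T/2).
p = p0 + 0.5*a*t^2 = 1.3 + 0.5*0.816*1^2
= 1.708


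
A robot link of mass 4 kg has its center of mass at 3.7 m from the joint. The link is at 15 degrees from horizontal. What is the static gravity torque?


tau = m*g*L*cos(angle)
= 4 * 9.81 * 3.7 * cos(15 deg)
= 4 * 9.81 * 3.7 * 0.9659
= 140.2408 Nm


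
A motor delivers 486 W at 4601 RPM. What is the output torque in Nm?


omega = 4601 * 2*pi/60 = 481.8156 rad/s
tau = P / omega = 486 / 481.8156
= 1.0087 Nm


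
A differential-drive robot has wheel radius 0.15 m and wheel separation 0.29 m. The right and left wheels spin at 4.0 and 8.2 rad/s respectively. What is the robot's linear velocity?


vR = r*wR = 0.15*4.0 = 0.6 m/s
vL = r*wL = 0.15*8.2 = 1.23 m/s
v = (vR+vL)/2 = 0.915 m/s
omega = (vR-vL)/L = -2.1724 rad/s
linear velocity = 0.915 m/s


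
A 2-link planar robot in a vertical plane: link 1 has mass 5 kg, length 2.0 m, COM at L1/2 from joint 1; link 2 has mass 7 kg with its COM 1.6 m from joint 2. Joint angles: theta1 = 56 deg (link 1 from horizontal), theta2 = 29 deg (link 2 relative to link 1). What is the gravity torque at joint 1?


Horizontal distance from joint 1 to link-1 COM:
  x_c1 = (L1/2)*cos(t1) = 1.0 * 0.5592 = 0.5592 m
Horizontal distance from joint 1 to link-2 COM:
  x_c2 = L1*cos(t1) + Lc2*cos(t1+t2)
       = 2.0*0.5592 + 1.6*0.0872 = 1.2578 m
tau1 = m1*g*x_c1 + m2*g*x_c2
     = 5*9.81*0.5592 + 7*9.81*1.2578
     = 27.4284 + 86.3755
     = 113.8039 Nm


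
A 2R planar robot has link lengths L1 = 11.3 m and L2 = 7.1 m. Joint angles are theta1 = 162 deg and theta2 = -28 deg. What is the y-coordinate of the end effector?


Convert angles to radians: theta1 = 2.8274, theta2 = -0.4887
y = L1*sin(theta1) + L2*sin(theta1+theta2)
y = 3.4919 + 5.1073
y = 8.5992


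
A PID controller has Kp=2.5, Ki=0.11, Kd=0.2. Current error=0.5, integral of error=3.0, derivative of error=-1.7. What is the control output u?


u = Kp*e + Ki*int(e) + Kd*de/dt
= 2.5*0.5 + 0.11*3.0 + 0.2*(-1.7)
= 1.25 + 0.33 + -0.34
= 1.24


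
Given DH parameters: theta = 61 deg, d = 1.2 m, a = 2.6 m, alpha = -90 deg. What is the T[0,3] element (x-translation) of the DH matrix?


T[0,3] = a * cos(theta)
= 2.6 * cos(61 deg)
= 2.6 * 0.4848
= 1.2605


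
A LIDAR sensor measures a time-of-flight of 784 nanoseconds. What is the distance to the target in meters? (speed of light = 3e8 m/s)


tof = 784 ns = 7.84e-07 s
dist = c * tof / 2
= 3e8 * 7.84e-07 / 2
= 117.6 m


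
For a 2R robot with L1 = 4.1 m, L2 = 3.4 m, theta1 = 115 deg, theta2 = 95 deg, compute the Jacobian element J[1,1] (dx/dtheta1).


J[1,1] = -L1*sin(t1) - L2*sin(t1+t2)
= -4.1*sin(115) - 3.4*sin(210)
= -2.0159


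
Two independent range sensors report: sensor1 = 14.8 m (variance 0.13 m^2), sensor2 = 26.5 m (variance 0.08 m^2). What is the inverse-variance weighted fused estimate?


w1 = (1/var1) / (1/var1 + 1/var2)
   = 7.6923 / (7.6923 + 12.5) = 0.381
w2 = 1 - w1 = 0.619
fused = w1*s1 + w2*s2 = 5.6381 + 16.4048
= 22.0429 m


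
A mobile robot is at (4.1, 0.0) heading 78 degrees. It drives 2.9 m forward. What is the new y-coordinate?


y_new = y0 + d*sin(theta)
= 0.0 + 2.9*sin(78)
= 0.0 + 2.8366
= 2.8366


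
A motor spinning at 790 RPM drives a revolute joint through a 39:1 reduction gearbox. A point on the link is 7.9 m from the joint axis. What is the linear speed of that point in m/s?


omega_motor = 790 * 2*pi/60 = 82.7286 rad/s
omega_joint = omega_motor / 39 = 2.1212 rad/s
v = omega_joint * r = 2.1212 * 7.9
= 16.7578 m/s


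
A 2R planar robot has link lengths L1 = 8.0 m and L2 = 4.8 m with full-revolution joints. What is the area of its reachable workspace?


r_max = L1 + L2 = 12.8 m
r_min = |L1 - L2| = 3.2 m
Area = pi*(r_max^2 - r_min^2)
= pi*(163.84 - 10.24)
= pi * 153.6
= 482.5486 m^2


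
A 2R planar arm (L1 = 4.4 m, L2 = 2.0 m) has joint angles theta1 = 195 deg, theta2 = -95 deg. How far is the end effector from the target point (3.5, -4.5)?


End effector via forward kinematics:
x = L1*cos(t1) + L2*cos(t1+t2) = -4.5974
y = L1*sin(t1) + L2*sin(t1+t2) = 0.8308
Distance to target:
d = sqrt((3.5 - -4.5974)^2 + (-4.5 - 0.8308)^2)
= sqrt(65.5674 + 28.4176)
= 9.6946 m


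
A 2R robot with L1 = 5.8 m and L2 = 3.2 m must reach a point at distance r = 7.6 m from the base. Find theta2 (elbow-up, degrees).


cos(theta2) = (r^2 - L1^2 - L2^2) / (2*L1*L2)
cos(theta2) = (57.76 - 33.64 - 10.24) / 37.12
cos(theta2) = 0.373922
theta2 = 68.0423 degrees


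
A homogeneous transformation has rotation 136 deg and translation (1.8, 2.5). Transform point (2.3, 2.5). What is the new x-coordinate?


x' = cos(theta)*px - sin(theta)*py + tx
= -0.7193*2.3 - 0.6947*2.5 + 1.8
= -1.5911


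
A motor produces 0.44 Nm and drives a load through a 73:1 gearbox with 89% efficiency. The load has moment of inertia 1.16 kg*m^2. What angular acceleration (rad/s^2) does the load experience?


tau_out = tau_motor * N * eta
= 0.44 * 73 * 0.89 = 28.5868 Nm
alpha = tau_out / I = 28.5868 / 1.16
= 24.6438 rad/s^2


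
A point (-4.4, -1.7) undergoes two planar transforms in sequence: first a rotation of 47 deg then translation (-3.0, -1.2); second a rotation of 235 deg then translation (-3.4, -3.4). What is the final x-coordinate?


After transform 1:
x1 = cos(47)*-4.4 - sin(47)*-1.7 + -3.0 = -4.7575
y1 = sin(47)*-4.4 + cos(47)*-1.7 + -1.2 = -5.5774
After transform 2:
x2 = cos(235)*-4.7575 - sin(235)*-5.5774 + -3.4
= -5.2399


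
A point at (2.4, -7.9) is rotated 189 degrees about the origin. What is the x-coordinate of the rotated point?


x' = x*cos(theta) - y*sin(theta)
cos(189 deg) = -0.9877, sin(189 deg) = -0.1564
x' = 2.4 * -0.9877 - -7.9 * -0.1564
= -2.3705 - 1.2358
= -3.6063


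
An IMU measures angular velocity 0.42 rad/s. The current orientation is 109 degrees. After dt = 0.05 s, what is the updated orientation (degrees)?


delta_theta = w * dt = 0.42 * 0.05 = 0.021 rad
= 1.2032 deg
theta_new = 109 + 1.2032 = 110.2032 deg


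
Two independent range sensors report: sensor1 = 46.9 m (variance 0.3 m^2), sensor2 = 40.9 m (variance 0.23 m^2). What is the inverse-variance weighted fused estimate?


w1 = (1/var1) / (1/var1 + 1/var2)
   = 3.3333 / (3.3333 + 4.3478) = 0.434
w2 = 1 - w1 = 0.566
fused = w1*s1 + w2*s2 = 20.3528 + 23.1509
= 43.5038 m


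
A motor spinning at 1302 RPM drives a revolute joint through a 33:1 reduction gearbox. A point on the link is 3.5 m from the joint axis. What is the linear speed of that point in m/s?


omega_motor = 1302 * 2*pi/60 = 136.3451 rad/s
omega_joint = omega_motor / 33 = 4.1317 rad/s
v = omega_joint * r = 4.1317 * 3.5
= 14.4608 m/s


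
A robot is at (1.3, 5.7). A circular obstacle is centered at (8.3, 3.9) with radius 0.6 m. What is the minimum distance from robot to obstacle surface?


center_dist = sqrt((1.3-8.3)^2 + (5.7-3.9)^2)
= sqrt(49.0 + 3.24)
= 7.2277
min_dist = center_dist - radius = 7.2277 - 0.6 = 6.6277 m


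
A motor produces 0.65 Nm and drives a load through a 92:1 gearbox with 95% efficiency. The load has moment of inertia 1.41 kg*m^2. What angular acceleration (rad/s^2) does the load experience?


tau_out = tau_motor * N * eta
= 0.65 * 92 * 0.95 = 56.81 Nm
alpha = tau_out / I = 56.81 / 1.41
= 40.2908 rad/s^2


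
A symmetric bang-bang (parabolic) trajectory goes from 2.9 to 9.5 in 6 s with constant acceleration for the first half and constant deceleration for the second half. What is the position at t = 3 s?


Symmetric rest-to-rest: each phase covers (pf-p0)/2 in time T/2. 0.5*a*(T/2)^2 = (pf-p0)/2 => a = 4*(pf-p0)/T^2
a = 4*(9.5-2.9)/6^2 = 0.7333
t = 3 is in the acceleration phase (t <= T/2).
p = p0 + 0.5*a*t^2 = 2.9 + 0.5*0.7333*3^2
= 6.2


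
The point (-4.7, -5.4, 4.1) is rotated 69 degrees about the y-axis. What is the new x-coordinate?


Rotation about y-axis: x' = x*cos(theta) + z*sin(theta)
= -4.7 * 0.3584 + 4.1 * 0.9336
= 2.1434


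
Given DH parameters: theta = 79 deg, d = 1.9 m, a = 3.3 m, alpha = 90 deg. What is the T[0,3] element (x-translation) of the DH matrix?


T[0,3] = a * cos(theta)
= 3.3 * cos(79 deg)
= 3.3 * 0.1908
= 0.6297


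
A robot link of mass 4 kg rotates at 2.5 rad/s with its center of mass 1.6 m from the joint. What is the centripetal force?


F = m * omega^2 * r
= 4 * 2.5^2 * 1.6
= 4 * 6.25 * 1.6
= 40.0 N


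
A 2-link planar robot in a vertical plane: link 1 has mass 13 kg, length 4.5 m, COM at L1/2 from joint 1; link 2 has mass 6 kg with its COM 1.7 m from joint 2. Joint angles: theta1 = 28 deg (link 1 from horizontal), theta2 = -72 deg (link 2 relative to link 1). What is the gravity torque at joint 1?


Horizontal distance from joint 1 to link-1 COM:
  x_c1 = (L1/2)*cos(t1) = 2.25 * 0.8829 = 1.9866 m
Horizontal distance from joint 1 to link-2 COM:
  x_c2 = L1*cos(t1) + Lc2*cos(t1+t2)
       = 4.5*0.8829 + 1.7*0.7193 = 5.1961 m
tau1 = m1*g*x_c1 + m2*g*x_c2
     = 13*9.81*1.9866 + 6*9.81*5.1961
     = 253.3552 + 305.8449
     = 559.2001 Nm


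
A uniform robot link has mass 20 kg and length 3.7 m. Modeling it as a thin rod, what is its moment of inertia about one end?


I = (1/3) * m * L^2
= (1/3) * 20 * 3.7^2
= 0.333333 * 20 * 13.69
= 91.2667 kg*m^2


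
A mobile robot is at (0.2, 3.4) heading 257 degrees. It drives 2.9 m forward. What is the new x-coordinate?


x_new = x0 + d*cos(theta)
= 0.2 + 2.9*cos(257)
= 0.2 + -0.6524
= -0.4524


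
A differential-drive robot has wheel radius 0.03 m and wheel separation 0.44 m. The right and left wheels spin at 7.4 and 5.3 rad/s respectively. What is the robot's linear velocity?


vR = r*wR = 0.03*7.4 = 0.222 m/s
vL = r*wL = 0.03*5.3 = 0.159 m/s
v = (vR+vL)/2 = 0.1905 m/s
omega = (vR-vL)/L = 0.1432 rad/s
linear velocity = 0.1905 m/s


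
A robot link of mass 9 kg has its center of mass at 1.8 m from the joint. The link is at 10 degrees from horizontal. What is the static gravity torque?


tau = m*g*L*cos(angle)
= 9 * 9.81 * 1.8 * cos(10 deg)
= 9 * 9.81 * 1.8 * 0.9848
= 156.5076 Nm


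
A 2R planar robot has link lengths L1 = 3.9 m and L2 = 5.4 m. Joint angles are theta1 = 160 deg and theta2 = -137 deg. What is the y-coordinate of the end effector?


Convert angles to radians: theta1 = 2.7925, theta2 = -2.3911
y = L1*sin(theta1) + L2*sin(theta1+theta2)
y = 1.3339 + 2.1099
y = 3.4438


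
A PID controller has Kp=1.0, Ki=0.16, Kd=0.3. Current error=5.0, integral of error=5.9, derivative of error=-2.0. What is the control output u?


u = Kp*e + Ki*int(e) + Kd*de/dt
= 1.0*5.0 + 0.16*5.9 + 0.3*(-2.0)
= 5.0 + 0.944 + -0.6
= 5.344


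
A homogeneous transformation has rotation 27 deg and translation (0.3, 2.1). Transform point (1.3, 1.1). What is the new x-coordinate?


x' = cos(theta)*px - sin(theta)*py + tx
= 0.891*1.3 - 0.454*1.1 + 0.3
= 0.9589


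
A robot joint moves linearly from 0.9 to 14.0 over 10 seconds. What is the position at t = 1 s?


s = t/T = 1/10 = 0.1
p(t) = p0 + (pf-p0)*s
= 0.9 + (14.0 - 0.9) * 0.1
= 2.21


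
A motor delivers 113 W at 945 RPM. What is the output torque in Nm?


omega = 945 * 2*pi/60 = 98.9602 rad/s
tau = P / omega = 113 / 98.9602
= 1.1419 Nm


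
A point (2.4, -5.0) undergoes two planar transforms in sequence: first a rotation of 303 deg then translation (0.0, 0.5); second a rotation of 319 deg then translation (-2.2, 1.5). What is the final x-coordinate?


After transform 1:
x1 = cos(303)*2.4 - sin(303)*-5.0 + 0.0 = -2.8862
y1 = sin(303)*2.4 + cos(303)*-5.0 + 0.5 = -4.236
After transform 2:
x2 = cos(319)*-2.8862 - sin(319)*-4.236 + -2.2
= -7.1573


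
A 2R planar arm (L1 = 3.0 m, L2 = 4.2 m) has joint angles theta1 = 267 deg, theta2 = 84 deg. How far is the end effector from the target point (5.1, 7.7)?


End effector via forward kinematics:
x = L1*cos(t1) + L2*cos(t1+t2) = 3.9913
y = L1*sin(t1) + L2*sin(t1+t2) = -3.6529
Distance to target:
d = sqrt((5.1 - 3.9913)^2 + (7.7 - -3.6529)^2)
= sqrt(1.2293 + 128.8886)
= 11.4069 m


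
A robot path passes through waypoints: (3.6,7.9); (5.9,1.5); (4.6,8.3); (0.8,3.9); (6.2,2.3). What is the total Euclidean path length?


Segment lengths:
  seg1 = sqrt((2.3)^2 + (-6.4)^2) = 6.8007
  seg2 = sqrt((-1.3)^2 + (6.8)^2) = 6.9231
  seg3 = sqrt((-3.8)^2 + (-4.4)^2) = 5.8138
  seg4 = sqrt((5.4)^2 + (-1.6)^2) = 5.6321
Total = 25.1697


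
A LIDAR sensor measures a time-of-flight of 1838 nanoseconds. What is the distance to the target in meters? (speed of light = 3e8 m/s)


tof = 1838 ns = 1.838e-06 s
dist = c * tof / 2
= 3e8 * 1.838e-06 / 2
= 275.7 m


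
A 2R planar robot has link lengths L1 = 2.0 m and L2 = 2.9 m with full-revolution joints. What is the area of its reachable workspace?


r_max = L1 + L2 = 4.9 m
r_min = |L1 - L2| = 0.9 m
Area = pi*(r_max^2 - r_min^2)
= pi*(24.01 - 0.81)
= pi * 23.2
= 72.8849 m^2


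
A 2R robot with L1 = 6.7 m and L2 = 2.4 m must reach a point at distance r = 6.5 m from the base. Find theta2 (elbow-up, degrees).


cos(theta2) = (r^2 - L1^2 - L2^2) / (2*L1*L2)
cos(theta2) = (42.25 - 44.89 - 5.76) / 32.16
cos(theta2) = -0.261194
theta2 = 105.1409 degrees


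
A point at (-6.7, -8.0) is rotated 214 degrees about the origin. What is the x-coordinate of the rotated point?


x' = x*cos(theta) - y*sin(theta)
cos(214 deg) = -0.829, sin(214 deg) = -0.5592
x' = -6.7 * -0.829 - -8.0 * -0.5592
= 5.5546 - 4.4735
= 1.081


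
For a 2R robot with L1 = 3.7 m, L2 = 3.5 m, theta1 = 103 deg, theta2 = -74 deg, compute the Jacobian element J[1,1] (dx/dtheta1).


J[1,1] = -L1*sin(t1) - L2*sin(t1+t2)
= -3.7*sin(103) - 3.5*sin(29)
= -5.302


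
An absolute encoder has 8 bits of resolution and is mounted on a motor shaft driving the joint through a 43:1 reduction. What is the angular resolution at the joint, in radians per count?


counts = 2^8 = 256
effective counts at joint = 256 * 43 = 11008
resolution = 2*pi / 11008
= 5.7078e-04 rad/count


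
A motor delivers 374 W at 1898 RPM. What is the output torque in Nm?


omega = 1898 * 2*pi/60 = 198.7581 rad/s
tau = P / omega = 374 / 198.7581
= 1.8817 Nm


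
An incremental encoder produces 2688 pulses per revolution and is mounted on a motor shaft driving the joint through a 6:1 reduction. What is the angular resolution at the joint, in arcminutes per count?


counts per rev = 2688
effective counts at joint = 2688 * 6 = 16128
resolution = 360*60 / 16128
= 1.3393 arcmin/count


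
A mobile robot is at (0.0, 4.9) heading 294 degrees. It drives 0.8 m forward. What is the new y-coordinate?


y_new = y0 + d*sin(theta)
= 4.9 + 0.8*sin(294)
= 4.9 + -0.7308
= 4.1692


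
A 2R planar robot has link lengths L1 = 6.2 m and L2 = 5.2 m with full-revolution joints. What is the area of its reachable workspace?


r_max = L1 + L2 = 11.4 m
r_min = |L1 - L2| = 1.0 m
Area = pi*(r_max^2 - r_min^2)
= pi*(129.96 - 1.0)
= pi * 128.96
= 405.1398 m^2


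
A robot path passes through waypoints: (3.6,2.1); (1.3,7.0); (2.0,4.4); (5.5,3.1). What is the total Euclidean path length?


Segment lengths:
  seg1 = sqrt((-2.3)^2 + (4.9)^2) = 5.4129
  seg2 = sqrt((0.7)^2 + (-2.6)^2) = 2.6926
  seg3 = sqrt((3.5)^2 + (-1.3)^2) = 3.7336
Total = 11.8392


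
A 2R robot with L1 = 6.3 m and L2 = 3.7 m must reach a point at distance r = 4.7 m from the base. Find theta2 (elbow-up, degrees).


cos(theta2) = (r^2 - L1^2 - L2^2) / (2*L1*L2)
cos(theta2) = (22.09 - 39.69 - 13.69) / 46.62
cos(theta2) = -0.671171
theta2 = 132.1575 degrees


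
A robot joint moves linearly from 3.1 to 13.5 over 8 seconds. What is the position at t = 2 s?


s = t/T = 2/8 = 0.25
p(t) = p0 + (pf-p0)*s
= 3.1 + (13.5 - 3.1) * 0.25
= 5.7


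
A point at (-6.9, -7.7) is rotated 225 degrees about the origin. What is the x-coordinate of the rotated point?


x' = x*cos(theta) - y*sin(theta)
cos(225 deg) = -0.7071, sin(225 deg) = -0.7071
x' = -6.9 * -0.7071 - -7.7 * -0.7071
= 4.879 - 5.4447
= -0.5657


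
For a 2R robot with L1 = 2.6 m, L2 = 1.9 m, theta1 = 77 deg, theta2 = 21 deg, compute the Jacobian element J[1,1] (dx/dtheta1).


J[1,1] = -L1*sin(t1) - L2*sin(t1+t2)
= -2.6*sin(77) - 1.9*sin(98)
= -4.4149
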